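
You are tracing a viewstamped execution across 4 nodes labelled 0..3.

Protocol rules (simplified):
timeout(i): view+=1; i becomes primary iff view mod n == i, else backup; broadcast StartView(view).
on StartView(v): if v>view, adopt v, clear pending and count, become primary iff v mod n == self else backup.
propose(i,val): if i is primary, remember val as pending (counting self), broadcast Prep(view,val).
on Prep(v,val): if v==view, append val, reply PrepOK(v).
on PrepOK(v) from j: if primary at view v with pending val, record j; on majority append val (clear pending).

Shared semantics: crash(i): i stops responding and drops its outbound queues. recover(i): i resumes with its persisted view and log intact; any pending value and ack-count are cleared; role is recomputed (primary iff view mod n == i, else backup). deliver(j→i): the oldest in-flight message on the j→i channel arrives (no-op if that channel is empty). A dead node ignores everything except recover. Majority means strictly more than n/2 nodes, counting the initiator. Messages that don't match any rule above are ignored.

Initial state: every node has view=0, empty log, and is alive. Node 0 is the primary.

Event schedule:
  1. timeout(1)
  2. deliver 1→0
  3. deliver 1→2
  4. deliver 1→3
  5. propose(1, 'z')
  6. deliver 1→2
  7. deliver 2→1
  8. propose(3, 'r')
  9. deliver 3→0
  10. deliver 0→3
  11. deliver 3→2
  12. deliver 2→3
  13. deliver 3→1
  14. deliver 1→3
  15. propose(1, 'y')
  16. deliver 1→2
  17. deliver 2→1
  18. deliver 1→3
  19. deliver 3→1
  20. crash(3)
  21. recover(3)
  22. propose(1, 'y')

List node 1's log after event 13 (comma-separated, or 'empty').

after 1 — timeout(1): n1:prim/v1/[-]
after 2 — deliver 1→0: n0:back/v1/[-]
after 3 — deliver 1→2: n2:back/v1/[-]
after 4 — deliver 1→3: n3:back/v1/[-]
after 5 — propose(1,'z'): ·
after 6 — deliver 1→2: n2:back/v1/[z]
after 7 — deliver 2→1: ·
after 8 — propose(3,'r'): ·
after 9 — deliver 3→0: ·
after 10 — deliver 0→3: ·
after 11 — deliver 3→2: ·
after 12 — deliver 2→3: ·
after 13 — deliver 3→1: ·

empty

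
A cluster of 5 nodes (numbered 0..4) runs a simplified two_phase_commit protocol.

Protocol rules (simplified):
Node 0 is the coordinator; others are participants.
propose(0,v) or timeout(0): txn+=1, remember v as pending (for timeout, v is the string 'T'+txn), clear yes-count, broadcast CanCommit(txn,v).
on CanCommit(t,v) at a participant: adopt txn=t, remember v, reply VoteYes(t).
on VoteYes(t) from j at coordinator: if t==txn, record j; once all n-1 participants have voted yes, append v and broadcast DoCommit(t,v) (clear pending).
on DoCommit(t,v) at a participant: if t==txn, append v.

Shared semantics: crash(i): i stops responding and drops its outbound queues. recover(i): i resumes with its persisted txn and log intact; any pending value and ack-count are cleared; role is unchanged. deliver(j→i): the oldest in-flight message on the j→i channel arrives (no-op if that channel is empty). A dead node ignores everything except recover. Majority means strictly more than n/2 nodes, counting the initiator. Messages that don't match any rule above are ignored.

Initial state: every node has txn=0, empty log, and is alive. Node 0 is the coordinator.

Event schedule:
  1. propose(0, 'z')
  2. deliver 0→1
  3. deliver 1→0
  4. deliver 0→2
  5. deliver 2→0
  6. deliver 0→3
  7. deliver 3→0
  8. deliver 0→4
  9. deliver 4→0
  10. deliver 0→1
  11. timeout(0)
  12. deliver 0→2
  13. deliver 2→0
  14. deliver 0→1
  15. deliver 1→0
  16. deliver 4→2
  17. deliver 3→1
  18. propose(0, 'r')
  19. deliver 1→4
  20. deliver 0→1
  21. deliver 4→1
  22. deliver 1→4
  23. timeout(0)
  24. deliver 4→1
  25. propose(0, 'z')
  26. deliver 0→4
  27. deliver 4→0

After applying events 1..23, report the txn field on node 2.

1

after 1 — propose(0,'z'): n0:coor/t1/[-]
after 2 — deliver 0→1: n1:part/t1/[-]
after 3 — deliver 1→0: ·
after 4 — deliver 0→2: n2:part/t1/[-]
after 5 — deliver 2→0: ·
after 6 — deliver 0→3: n3:part/t1/[-]
after 7 — deliver 3→0: ·
after 8 — deliver 0→4: n4:part/t1/[-]
after 9 — deliver 4→0: n0:coor/t1/[z]
after 10 — deliver 0→1: n1:part/t1/[z]
after 11 — timeout(0): n0:coor/t2/[z]
after 12 — deliver 0→2: n2:part/t1/[z]
after 13 — deliver 2→0: ·
after 14 — deliver 0→1: n1:part/t2/[z]
after 15 — deliver 1→0: ·
after 16 — deliver 4→2: ·
after 17 — deliver 3→1: ·
after 18 — propose(0,'r'): n0:coor/t3/[z]
after 19 — deliver 1→4: ·
after 20 — deliver 0→1: n1:part/t3/[z]
after 21 — deliver 4→1: ·
after 22 — deliver 1→4: ·
after 23 — timeout(0): n0:coor/t4/[z]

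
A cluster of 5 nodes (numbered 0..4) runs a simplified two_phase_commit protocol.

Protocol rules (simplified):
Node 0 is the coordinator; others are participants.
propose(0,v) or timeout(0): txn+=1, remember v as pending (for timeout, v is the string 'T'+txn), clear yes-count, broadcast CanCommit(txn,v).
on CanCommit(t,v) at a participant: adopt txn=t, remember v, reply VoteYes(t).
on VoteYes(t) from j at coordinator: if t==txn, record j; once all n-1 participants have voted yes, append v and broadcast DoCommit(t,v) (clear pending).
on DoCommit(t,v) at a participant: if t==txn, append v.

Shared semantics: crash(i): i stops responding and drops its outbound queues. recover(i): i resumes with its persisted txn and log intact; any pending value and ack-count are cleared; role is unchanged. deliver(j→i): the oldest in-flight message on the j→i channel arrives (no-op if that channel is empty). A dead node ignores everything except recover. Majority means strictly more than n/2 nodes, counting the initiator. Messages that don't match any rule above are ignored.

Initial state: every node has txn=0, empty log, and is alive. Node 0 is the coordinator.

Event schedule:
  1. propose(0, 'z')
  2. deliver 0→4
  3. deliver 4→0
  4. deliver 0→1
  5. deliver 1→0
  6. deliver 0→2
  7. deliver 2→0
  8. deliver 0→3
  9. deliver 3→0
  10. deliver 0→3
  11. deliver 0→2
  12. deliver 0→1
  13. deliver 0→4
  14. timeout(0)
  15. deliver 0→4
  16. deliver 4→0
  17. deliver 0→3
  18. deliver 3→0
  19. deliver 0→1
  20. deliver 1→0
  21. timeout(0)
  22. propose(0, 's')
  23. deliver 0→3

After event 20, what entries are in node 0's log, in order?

z

1. propose(0,'z'):  <0:coor t1 ->
2. deliver 0→4:  <4:part t1 ->
3. deliver 4→0:  nop
4. deliver 0→1:  <1:part t1 ->
5. deliver 1→0:  nop
6. deliver 0→2:  <2:part t1 ->
7. deliver 2→0:  nop
8. deliver 0→3:  <3:part t1 ->
9. deliver 3→0:  <0:coor t1 z>
10. deliver 0→3:  <3:part t1 z>
11. deliver 0→2:  <2:part t1 z>
12. deliver 0→1:  <1:part t1 z>
13. deliver 0→4:  <4:part t1 z>
14. timeout(0):  <0:coor t2 z>
15. deliver 0→4:  <4:part t2 z>
16. deliver 4→0:  nop
17. deliver 0→3:  <3:part t2 z>
18. deliver 3→0:  nop
19. deliver 0→1:  <1:part t2 z>
20. deliver 1→0:  nop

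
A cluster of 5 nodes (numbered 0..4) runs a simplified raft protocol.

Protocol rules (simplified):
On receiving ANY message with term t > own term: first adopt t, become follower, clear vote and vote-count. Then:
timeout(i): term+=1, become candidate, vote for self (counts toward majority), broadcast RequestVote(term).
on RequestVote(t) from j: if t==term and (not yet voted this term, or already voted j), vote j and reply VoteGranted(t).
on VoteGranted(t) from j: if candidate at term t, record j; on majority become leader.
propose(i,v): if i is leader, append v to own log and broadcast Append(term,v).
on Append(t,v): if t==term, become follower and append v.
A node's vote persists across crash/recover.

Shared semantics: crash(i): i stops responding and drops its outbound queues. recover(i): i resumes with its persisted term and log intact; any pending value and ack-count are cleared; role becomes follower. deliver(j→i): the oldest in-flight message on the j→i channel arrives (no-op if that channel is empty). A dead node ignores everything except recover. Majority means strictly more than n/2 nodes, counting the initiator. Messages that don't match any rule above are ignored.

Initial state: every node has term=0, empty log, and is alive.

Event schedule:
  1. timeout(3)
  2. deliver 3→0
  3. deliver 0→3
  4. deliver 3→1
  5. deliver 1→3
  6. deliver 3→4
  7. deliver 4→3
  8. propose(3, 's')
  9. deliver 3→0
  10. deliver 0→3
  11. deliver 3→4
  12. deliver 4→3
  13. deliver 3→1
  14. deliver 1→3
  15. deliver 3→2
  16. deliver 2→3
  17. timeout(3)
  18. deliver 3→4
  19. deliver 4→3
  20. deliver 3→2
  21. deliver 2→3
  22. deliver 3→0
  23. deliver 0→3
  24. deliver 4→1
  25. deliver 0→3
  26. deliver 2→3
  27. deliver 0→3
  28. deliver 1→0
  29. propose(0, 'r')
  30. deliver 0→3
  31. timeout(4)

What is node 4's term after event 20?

2

step 1 timeout(3): 3={cand,t=1,log=-}
step 2 deliver 3→0: 0={foll,t=1,log=-}
step 3 deliver 0→3: —
step 4 deliver 3→1: 1={foll,t=1,log=-}
step 5 deliver 1→3: 3={lead,t=1,log=-}
step 6 deliver 3→4: 4={foll,t=1,log=-}
step 7 deliver 4→3: —
step 8 propose(3,'s'): 3={lead,t=1,log=s}
step 9 deliver 3→0: 0={foll,t=1,log=s}
step 10 deliver 0→3: —
step 11 deliver 3→4: 4={foll,t=1,log=s}
step 12 deliver 4→3: —
step 13 deliver 3→1: 1={foll,t=1,log=s}
step 14 deliver 1→3: —
step 15 deliver 3→2: 2={foll,t=1,log=-}
step 16 deliver 2→3: —
step 17 timeout(3): 3={cand,t=2,log=s}
step 18 deliver 3→4: 4={foll,t=2,log=s}
step 19 deliver 4→3: —
step 20 deliver 3→2: 2={foll,t=1,log=s}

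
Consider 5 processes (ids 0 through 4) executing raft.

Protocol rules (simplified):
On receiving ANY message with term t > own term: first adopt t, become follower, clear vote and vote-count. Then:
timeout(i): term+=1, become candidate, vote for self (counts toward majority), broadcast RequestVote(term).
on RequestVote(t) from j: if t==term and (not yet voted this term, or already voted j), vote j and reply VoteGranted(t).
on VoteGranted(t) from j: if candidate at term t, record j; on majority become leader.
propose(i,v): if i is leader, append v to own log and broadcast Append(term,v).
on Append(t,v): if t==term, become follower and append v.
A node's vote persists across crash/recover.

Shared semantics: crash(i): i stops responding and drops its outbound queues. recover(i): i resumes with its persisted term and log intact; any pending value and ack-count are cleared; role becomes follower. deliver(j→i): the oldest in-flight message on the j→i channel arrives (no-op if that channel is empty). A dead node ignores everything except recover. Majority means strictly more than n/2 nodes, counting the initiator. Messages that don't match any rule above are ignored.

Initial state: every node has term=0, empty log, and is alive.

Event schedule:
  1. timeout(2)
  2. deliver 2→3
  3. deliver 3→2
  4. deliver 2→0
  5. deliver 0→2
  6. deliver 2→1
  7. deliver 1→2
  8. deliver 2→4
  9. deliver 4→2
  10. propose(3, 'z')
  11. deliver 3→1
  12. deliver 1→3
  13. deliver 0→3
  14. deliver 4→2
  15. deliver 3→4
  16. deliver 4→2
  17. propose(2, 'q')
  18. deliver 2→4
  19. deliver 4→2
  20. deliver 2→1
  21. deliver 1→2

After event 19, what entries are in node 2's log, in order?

1. timeout(2):  <2:cand t1 ->
2. deliver 2→3:  <3:foll t1 ->
3. deliver 3→2:  nop
4. deliver 2→0:  <0:foll t1 ->
5. deliver 0→2:  <2:lead t1 ->
6. deliver 2→1:  <1:foll t1 ->
7. deliver 1→2:  nop
8. deliver 2→4:  <4:foll t1 ->
9. deliver 4→2:  nop
10. propose(3,'z'):  nop
11. deliver 3→1:  nop
12. deliver 1→3:  nop
13. deliver 0→3:  nop
14. deliver 4→2:  nop
15. deliver 3→4:  nop
16. deliver 4→2:  nop
17. propose(2,'q'):  <2:lead t1 q>
18. deliver 2→4:  <4:foll t1 q>
19. deliver 4→2:  nop

q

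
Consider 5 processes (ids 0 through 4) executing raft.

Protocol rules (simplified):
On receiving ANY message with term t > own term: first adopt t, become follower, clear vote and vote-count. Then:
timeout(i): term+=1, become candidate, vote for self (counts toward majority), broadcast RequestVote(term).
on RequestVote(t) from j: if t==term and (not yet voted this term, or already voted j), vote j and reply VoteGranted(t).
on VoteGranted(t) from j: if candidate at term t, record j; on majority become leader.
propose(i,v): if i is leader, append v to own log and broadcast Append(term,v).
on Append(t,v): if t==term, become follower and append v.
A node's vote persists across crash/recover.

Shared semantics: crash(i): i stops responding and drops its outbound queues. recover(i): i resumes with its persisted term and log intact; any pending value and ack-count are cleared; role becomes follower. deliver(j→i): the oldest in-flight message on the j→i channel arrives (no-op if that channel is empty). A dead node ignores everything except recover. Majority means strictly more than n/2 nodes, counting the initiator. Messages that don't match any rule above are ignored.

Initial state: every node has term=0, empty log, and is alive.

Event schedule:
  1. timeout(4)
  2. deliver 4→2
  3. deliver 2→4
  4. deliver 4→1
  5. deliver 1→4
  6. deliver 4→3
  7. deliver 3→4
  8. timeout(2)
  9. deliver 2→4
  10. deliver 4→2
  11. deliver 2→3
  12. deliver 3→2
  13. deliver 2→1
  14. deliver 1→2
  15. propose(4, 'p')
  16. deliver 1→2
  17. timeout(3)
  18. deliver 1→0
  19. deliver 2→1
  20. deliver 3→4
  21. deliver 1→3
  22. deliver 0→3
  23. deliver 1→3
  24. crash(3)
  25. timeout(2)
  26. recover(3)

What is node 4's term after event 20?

3

e1 timeout(4): 4[cand,t=1,-]
e2 deliver 4→2: 2[foll,t=1,-]
e3 deliver 2→4: ·
e4 deliver 4→1: 1[foll,t=1,-]
e5 deliver 1→4: 4[lead,t=1,-]
e6 deliver 4→3: 3[foll,t=1,-]
e7 deliver 3→4: ·
e8 timeout(2): 2[cand,t=2,-]
e9 deliver 2→4: 4[foll,t=2,-]
e10 deliver 4→2: ·
e11 deliver 2→3: 3[foll,t=2,-]
e12 deliver 3→2: 2[lead,t=2,-]
e13 deliver 2→1: 1[foll,t=2,-]
e14 deliver 1→2: ·
e15 propose(4,'p'): ·
e16 deliver 1→2: ·
e17 timeout(3): 3[cand,t=3,-]
e18 deliver 1→0: ·
e19 deliver 2→1: ·
e20 deliver 3→4: 4[foll,t=3,-]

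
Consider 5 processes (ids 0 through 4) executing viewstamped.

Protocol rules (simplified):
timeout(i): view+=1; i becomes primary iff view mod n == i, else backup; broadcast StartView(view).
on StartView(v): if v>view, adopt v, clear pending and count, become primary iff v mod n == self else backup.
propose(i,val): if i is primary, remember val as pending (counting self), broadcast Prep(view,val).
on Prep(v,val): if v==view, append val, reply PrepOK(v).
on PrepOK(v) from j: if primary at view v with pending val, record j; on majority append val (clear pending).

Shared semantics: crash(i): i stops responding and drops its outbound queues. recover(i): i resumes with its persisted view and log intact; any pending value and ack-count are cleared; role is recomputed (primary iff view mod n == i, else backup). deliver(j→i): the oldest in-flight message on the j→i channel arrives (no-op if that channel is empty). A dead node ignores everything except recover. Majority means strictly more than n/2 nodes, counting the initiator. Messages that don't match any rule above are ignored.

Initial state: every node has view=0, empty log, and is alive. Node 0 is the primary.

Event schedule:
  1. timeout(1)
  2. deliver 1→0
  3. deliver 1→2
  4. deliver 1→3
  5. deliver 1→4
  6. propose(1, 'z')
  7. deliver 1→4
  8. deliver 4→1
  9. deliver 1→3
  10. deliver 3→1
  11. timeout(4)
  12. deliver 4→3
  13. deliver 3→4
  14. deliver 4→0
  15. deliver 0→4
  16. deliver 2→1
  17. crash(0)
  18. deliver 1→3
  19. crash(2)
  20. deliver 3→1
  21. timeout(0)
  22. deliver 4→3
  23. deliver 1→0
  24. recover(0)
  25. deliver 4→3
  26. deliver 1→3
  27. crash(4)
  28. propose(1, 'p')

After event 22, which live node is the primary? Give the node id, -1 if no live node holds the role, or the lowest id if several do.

step 1 timeout(1): 1={prim,v=1,log=-}
step 2 deliver 1→0: 0={back,v=1,log=-}
step 3 deliver 1→2: 2={back,v=1,log=-}
step 4 deliver 1→3: 3={back,v=1,log=-}
step 5 deliver 1→4: 4={back,v=1,log=-}
step 6 propose(1,'z'): —
step 7 deliver 1→4: 4={back,v=1,log=z}
step 8 deliver 4→1: —
step 9 deliver 1→3: 3={back,v=1,log=z}
step 10 deliver 3→1: 1={prim,v=1,log=z}
step 11 timeout(4): 4={back,v=2,log=z}
step 12 deliver 4→3: 3={back,v=2,log=z}
step 13 deliver 3→4: —
step 14 deliver 4→0: 0={back,v=2,log=-}
step 15 deliver 0→4: —
step 16 deliver 2→1: —
step 17 crash(0): 0={✗back,v=2,log=-}
step 18 deliver 1→3: —
step 19 crash(2): 2={✗back,v=1,log=-}
step 20 deliver 3→1: —
step 21 timeout(0): —
step 22 deliver 4→3: —

1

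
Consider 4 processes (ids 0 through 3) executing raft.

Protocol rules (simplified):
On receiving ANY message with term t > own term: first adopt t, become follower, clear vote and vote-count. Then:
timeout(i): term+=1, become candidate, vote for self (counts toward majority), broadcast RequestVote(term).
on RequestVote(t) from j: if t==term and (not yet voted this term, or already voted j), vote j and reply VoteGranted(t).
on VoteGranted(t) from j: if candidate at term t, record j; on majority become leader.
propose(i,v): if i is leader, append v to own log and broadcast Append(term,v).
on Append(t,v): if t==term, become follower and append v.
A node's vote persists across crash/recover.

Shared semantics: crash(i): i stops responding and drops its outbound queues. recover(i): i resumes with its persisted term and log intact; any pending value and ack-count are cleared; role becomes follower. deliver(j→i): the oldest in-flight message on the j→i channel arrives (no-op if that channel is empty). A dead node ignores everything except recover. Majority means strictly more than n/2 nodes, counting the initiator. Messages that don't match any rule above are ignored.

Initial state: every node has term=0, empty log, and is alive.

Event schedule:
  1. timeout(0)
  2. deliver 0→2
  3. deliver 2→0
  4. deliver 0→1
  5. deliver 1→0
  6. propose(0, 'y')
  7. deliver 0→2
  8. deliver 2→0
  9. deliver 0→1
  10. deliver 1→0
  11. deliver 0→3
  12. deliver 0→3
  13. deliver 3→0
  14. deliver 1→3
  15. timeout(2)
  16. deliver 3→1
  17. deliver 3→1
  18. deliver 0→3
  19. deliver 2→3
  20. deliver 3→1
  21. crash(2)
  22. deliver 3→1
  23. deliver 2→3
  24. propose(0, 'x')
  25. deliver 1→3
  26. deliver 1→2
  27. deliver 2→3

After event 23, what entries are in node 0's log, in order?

y

e1 timeout(0): 0[cand,t=1,-]
e2 deliver 0→2: 2[foll,t=1,-]
e3 deliver 2→0: ·
e4 deliver 0→1: 1[foll,t=1,-]
e5 deliver 1→0: 0[lead,t=1,-]
e6 propose(0,'y'): 0[lead,t=1,y]
e7 deliver 0→2: 2[foll,t=1,y]
e8 deliver 2→0: ·
e9 deliver 0→1: 1[foll,t=1,y]
e10 deliver 1→0: ·
e11 deliver 0→3: 3[foll,t=1,-]
e12 deliver 0→3: 3[foll,t=1,y]
e13 deliver 3→0: ·
e14 deliver 1→3: ·
e15 timeout(2): 2[cand,t=2,y]
e16 deliver 3→1: ·
e17 deliver 3→1: ·
e18 deliver 0→3: ·
e19 deliver 2→3: 3[foll,t=2,y]
e20 deliver 3→1: ·
e21 crash(2): 2[✗cand,t=2,y]
e22 deliver 3→1: ·
e23 deliver 2→3: ·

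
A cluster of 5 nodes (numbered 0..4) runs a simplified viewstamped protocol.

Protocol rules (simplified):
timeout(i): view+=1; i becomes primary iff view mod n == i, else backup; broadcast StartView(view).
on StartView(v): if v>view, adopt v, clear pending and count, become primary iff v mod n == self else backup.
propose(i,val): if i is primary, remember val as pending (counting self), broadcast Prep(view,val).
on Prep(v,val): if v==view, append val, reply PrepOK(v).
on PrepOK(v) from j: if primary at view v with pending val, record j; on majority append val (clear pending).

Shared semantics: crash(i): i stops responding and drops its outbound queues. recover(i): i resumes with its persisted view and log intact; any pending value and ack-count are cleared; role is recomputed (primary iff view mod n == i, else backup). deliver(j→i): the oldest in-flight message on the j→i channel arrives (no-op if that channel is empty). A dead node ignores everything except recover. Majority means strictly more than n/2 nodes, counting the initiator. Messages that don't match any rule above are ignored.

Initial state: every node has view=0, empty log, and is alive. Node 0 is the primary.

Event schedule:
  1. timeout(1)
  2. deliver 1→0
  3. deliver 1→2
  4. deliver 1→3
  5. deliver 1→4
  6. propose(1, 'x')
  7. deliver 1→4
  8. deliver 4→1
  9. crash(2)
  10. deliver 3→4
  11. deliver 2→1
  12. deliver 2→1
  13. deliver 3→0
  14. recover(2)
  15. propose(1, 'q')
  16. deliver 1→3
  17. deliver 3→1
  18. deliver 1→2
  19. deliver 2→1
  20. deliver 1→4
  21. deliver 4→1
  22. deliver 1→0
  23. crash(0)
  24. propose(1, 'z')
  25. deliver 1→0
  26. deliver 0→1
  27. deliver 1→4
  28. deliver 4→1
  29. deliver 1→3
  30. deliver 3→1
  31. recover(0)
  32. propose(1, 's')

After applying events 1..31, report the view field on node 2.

1

after 1 — timeout(1): n1:prim/v1/[-]
after 2 — deliver 1→0: n0:back/v1/[-]
after 3 — deliver 1→2: n2:back/v1/[-]
after 4 — deliver 1→3: n3:back/v1/[-]
after 5 — deliver 1→4: n4:back/v1/[-]
after 6 — propose(1,'x'): ·
after 7 — deliver 1→4: n4:back/v1/[x]
after 8 — deliver 4→1: ·
after 9 — crash(2): n2:✗back/v1/[-]
after 10 — deliver 3→4: ·
after 11 — deliver 2→1: ·
after 12 — deliver 2→1: ·
after 13 — deliver 3→0: ·
after 14 — recover(2): n2:back/v1/[-]
after 15 — propose(1,'q'): ·
after 16 — deliver 1→3: n3:back/v1/[x]
after 17 — deliver 3→1: ·
after 18 — deliver 1→2: n2:back/v1/[x]
after 19 — deliver 2→1: n1:prim/v1/[q]
after 20 — deliver 1→4: n4:back/v1/[x,q]
after 21 — deliver 4→1: ·
after 22 — deliver 1→0: n0:back/v1/[x]
after 23 — crash(0): n0:✗back/v1/[x]
after 24 — propose(1,'z'): ·
after 25 — deliver 1→0: ·
after 26 — deliver 0→1: ·
after 27 — deliver 1→4: n4:back/v1/[x,q,z]
after 28 — deliver 4→1: ·
after 29 — deliver 1→3: n3:back/v1/[x,q]
after 30 — deliver 3→1: n1:prim/v1/[q,z]
after 31 — recover(0): n0:back/v1/[x]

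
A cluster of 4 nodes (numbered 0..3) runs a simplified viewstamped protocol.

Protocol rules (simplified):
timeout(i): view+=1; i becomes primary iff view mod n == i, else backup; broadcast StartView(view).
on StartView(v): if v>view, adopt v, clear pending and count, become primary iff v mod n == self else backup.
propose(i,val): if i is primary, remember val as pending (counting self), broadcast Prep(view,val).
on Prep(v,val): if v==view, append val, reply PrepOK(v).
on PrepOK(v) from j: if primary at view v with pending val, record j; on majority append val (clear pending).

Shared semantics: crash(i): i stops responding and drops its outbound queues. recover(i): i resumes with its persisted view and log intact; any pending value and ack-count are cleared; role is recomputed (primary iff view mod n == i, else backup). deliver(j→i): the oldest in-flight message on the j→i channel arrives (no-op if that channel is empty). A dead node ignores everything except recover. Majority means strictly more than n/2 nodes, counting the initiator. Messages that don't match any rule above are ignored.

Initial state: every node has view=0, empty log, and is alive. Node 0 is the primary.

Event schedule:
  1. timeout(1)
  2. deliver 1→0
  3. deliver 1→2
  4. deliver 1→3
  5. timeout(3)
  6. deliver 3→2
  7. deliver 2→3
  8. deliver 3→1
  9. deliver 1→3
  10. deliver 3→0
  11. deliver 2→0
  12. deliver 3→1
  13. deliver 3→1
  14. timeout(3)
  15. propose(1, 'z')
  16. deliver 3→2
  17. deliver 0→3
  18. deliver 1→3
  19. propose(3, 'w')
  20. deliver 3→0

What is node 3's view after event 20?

3

[1] timeout(1) → N1(prim v1 [-])
[2] deliver 1→0 → N0(back v1 [-])
[3] deliver 1→2 → N2(back v1 [-])
[4] deliver 1→3 → N3(back v1 [-])
[5] timeout(3) → N3(back v2 [-])
[6] deliver 3→2 → N2(prim v2 [-])
[7] deliver 2→3 → ∅
[8] deliver 3→1 → N1(back v2 [-])
[9] deliver 1→3 → ∅
[10] deliver 3→0 → N0(back v2 [-])
[11] deliver 2→0 → ∅
[12] deliver 3→1 → ∅
[13] deliver 3→1 → ∅
[14] timeout(3) → N3(prim v3 [-])
[15] propose(1,'z') → ∅
[16] deliver 3→2 → N2(back v3 [-])
[17] deliver 0→3 → ∅
[18] deliver 1→3 → ∅
[19] propose(3,'w') → ∅
[20] deliver 3→0 → N0(back v3 [-])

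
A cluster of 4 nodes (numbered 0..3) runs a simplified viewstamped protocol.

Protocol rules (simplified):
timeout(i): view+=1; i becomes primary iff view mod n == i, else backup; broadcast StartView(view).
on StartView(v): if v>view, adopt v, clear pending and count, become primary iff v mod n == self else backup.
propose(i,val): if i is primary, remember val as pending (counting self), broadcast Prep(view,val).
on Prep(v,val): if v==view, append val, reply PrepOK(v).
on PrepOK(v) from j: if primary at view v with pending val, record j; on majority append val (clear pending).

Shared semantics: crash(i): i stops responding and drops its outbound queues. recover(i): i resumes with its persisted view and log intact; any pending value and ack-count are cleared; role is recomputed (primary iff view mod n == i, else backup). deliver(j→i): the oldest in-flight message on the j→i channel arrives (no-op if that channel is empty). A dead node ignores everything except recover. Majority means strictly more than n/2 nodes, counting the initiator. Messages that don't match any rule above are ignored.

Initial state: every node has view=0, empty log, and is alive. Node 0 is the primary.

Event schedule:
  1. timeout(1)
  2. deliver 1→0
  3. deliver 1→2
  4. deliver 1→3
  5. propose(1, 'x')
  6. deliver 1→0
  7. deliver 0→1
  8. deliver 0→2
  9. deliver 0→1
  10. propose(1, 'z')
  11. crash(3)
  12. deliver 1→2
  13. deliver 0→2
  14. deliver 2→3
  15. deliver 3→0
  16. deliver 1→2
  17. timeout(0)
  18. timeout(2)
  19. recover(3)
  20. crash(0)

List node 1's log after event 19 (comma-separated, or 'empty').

1. timeout(1):  <1:prim v1 ->
2. deliver 1→0:  <0:back v1 ->
3. deliver 1→2:  <2:back v1 ->
4. deliver 1→3:  <3:back v1 ->
5. propose(1,'x'):  nop
6. deliver 1→0:  <0:back v1 x>
7. deliver 0→1:  nop
8. deliver 0→2:  nop
9. deliver 0→1:  nop
10. propose(1,'z'):  nop
11. crash(3):  <3:✗back v1 ->
12. deliver 1→2:  <2:back v1 x>
13. deliver 0→2:  nop
14. deliver 2→3:  nop
15. deliver 3→0:  nop
16. deliver 1→2:  <2:back v1 x,z>
17. timeout(0):  <0:back v2 x>
18. timeout(2):  <2:prim v2 x,z>
19. recover(3):  <3:back v1 ->

empty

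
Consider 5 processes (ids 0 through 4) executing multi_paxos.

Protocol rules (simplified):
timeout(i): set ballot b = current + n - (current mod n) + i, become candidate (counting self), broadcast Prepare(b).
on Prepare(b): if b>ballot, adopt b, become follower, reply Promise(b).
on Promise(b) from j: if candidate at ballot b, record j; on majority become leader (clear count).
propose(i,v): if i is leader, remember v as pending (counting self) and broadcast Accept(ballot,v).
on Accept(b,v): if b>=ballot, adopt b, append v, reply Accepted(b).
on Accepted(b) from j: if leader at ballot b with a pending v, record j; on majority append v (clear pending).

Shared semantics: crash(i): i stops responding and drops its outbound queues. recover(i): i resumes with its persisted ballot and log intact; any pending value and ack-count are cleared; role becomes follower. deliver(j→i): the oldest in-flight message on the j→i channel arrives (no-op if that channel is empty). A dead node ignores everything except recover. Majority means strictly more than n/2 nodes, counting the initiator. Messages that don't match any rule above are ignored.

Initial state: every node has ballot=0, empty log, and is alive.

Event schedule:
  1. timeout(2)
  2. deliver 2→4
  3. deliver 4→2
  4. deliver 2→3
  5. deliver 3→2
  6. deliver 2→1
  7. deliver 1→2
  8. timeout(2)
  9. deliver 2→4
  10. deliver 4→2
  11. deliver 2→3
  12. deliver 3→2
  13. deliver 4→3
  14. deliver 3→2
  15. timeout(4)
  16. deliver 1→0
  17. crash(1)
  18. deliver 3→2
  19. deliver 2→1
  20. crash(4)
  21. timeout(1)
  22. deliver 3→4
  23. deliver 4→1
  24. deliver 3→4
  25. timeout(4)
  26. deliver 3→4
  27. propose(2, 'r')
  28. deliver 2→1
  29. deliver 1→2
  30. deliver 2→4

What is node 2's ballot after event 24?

e1 timeout(2): 2[cand,b=7,-]
e2 deliver 2→4: 4[foll,b=7,-]
e3 deliver 4→2: ·
e4 deliver 2→3: 3[foll,b=7,-]
e5 deliver 3→2: 2[lead,b=7,-]
e6 deliver 2→1: 1[foll,b=7,-]
e7 deliver 1→2: ·
e8 timeout(2): 2[cand,b=12,-]
e9 deliver 2→4: 4[foll,b=12,-]
e10 deliver 4→2: ·
e11 deliver 2→3: 3[foll,b=12,-]
e12 deliver 3→2: 2[lead,b=12,-]
e13 deliver 4→3: ·
e14 deliver 3→2: ·
e15 timeout(4): 4[cand,b=19,-]
e16 deliver 1→0: ·
e17 crash(1): 1[✗foll,b=7,-]
e18 deliver 3→2: ·
e19 deliver 2→1: ·
e20 crash(4): 4[✗cand,b=19,-]
e21 timeout(1): ·
e22 deliver 3→4: ·
e23 deliver 4→1: ·
e24 deliver 3→4: ·

12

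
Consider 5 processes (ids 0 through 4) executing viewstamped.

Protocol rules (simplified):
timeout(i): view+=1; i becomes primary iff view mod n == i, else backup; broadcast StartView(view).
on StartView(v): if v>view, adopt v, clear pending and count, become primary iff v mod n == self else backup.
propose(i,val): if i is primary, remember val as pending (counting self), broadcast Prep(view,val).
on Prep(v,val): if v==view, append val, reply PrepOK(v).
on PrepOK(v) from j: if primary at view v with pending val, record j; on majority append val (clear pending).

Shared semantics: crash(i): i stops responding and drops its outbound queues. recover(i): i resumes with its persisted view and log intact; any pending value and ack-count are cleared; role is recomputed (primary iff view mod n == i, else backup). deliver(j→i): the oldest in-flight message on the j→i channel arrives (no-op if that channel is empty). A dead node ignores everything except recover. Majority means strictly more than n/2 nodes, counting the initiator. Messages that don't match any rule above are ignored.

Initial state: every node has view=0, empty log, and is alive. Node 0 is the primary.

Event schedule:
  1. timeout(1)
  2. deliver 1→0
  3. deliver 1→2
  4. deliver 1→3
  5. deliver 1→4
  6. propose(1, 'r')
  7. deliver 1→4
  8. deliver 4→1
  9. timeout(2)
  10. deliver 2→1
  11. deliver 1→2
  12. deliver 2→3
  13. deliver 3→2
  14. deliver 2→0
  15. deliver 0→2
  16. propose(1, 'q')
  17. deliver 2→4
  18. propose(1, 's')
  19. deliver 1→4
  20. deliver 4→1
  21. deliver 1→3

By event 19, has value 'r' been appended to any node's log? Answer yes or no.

e1 timeout(1): 1[prim,v=1,-]
e2 deliver 1→0: 0[back,v=1,-]
e3 deliver 1→2: 2[back,v=1,-]
e4 deliver 1→3: 3[back,v=1,-]
e5 deliver 1→4: 4[back,v=1,-]
e6 propose(1,'r'): ·
e7 deliver 1→4: 4[back,v=1,r]
e8 deliver 4→1: ·
e9 timeout(2): 2[prim,v=2,-]
e10 deliver 2→1: 1[back,v=2,-]
e11 deliver 1→2: ·
e12 deliver 2→3: 3[back,v=2,-]
e13 deliver 3→2: ·
e14 deliver 2→0: 0[back,v=2,-]
e15 deliver 0→2: ·
e16 propose(1,'q'): ·
e17 deliver 2→4: 4[back,v=2,r]
e18 propose(1,'s'): ·
e19 deliver 1→4: ·

yes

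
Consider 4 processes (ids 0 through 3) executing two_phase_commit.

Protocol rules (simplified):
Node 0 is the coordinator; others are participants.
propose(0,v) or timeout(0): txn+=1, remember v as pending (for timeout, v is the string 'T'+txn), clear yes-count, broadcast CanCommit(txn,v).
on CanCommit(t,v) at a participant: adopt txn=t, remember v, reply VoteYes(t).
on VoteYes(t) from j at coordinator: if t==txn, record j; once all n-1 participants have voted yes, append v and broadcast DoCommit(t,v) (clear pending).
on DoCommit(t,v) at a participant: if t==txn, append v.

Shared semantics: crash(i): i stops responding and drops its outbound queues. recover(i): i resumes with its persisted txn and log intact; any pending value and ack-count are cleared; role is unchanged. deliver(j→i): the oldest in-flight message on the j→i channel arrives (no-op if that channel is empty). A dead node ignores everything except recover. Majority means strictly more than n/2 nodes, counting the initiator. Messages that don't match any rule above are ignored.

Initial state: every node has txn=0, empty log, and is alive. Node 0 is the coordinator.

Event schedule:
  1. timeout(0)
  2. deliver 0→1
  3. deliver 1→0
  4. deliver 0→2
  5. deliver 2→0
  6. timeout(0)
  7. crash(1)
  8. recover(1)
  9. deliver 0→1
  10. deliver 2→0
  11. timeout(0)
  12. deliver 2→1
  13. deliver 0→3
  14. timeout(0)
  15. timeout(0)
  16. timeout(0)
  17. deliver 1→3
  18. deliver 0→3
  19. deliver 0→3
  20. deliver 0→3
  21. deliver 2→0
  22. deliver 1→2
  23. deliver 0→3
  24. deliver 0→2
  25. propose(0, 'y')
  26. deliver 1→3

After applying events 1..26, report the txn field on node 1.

2

e1 timeout(0): 0[coor,t=1,-]
e2 deliver 0→1: 1[part,t=1,-]
e3 deliver 1→0: ·
e4 deliver 0→2: 2[part,t=1,-]
e5 deliver 2→0: ·
e6 timeout(0): 0[coor,t=2,-]
e7 crash(1): 1[✗part,t=1,-]
e8 recover(1): 1[part,t=1,-]
e9 deliver 0→1: 1[part,t=2,-]
e10 deliver 2→0: ·
e11 timeout(0): 0[coor,t=3,-]
e12 deliver 2→1: ·
e13 deliver 0→3: 3[part,t=1,-]
e14 timeout(0): 0[coor,t=4,-]
e15 timeout(0): 0[coor,t=5,-]
e16 timeout(0): 0[coor,t=6,-]
e17 deliver 1→3: ·
e18 deliver 0→3: 3[part,t=2,-]
e19 deliver 0→3: 3[part,t=3,-]
e20 deliver 0→3: 3[part,t=4,-]
e21 deliver 2→0: ·
e22 deliver 1→2: ·
e23 deliver 0→3: 3[part,t=5,-]
e24 deliver 0→2: 2[part,t=2,-]
e25 propose(0,'y'): 0[coor,t=7,-]
e26 deliver 1→3: ·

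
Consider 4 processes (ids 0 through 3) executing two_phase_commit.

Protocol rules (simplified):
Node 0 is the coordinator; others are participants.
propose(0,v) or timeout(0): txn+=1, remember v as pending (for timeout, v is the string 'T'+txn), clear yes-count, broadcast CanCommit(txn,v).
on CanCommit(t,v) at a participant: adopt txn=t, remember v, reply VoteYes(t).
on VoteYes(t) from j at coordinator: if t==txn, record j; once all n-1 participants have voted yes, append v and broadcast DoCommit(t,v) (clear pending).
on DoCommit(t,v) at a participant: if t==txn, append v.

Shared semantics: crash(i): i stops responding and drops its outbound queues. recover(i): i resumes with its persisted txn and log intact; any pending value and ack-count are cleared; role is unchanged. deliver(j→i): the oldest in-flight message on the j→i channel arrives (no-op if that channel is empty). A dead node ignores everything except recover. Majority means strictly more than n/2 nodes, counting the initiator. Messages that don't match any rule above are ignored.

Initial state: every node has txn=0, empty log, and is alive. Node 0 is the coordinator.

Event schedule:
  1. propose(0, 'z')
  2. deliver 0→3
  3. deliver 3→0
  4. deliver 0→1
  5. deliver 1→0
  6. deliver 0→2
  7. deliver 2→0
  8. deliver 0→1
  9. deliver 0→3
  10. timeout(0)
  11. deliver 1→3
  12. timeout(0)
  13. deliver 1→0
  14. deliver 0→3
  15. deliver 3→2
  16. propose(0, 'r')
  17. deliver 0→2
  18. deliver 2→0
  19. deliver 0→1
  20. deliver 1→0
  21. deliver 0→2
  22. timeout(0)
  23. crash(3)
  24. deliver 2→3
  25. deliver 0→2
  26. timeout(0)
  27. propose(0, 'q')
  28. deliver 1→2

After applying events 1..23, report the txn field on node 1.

[1] propose(0,'z') → N0(coor t1 [-])
[2] deliver 0→3 → N3(part t1 [-])
[3] deliver 3→0 → ∅
[4] deliver 0→1 → N1(part t1 [-])
[5] deliver 1→0 → ∅
[6] deliver 0→2 → N2(part t1 [-])
[7] deliver 2→0 → N0(coor t1 [z])
[8] deliver 0→1 → N1(part t1 [z])
[9] deliver 0→3 → N3(part t1 [z])
[10] timeout(0) → N0(coor t2 [z])
[11] deliver 1→3 → ∅
[12] timeout(0) → N0(coor t3 [z])
[13] deliver 1→0 → ∅
[14] deliver 0→3 → N3(part t2 [z])
[15] deliver 3→2 → ∅
[16] propose(0,'r') → N0(coor t4 [z])
[17] deliver 0→2 → N2(part t1 [z])
[18] deliver 2→0 → ∅
[19] deliver 0→1 → N1(part t2 [z])
[20] deliver 1→0 → ∅
[21] deliver 0→2 → N2(part t2 [z])
[22] timeout(0) → N0(coor t5 [z])
[23] crash(3) → N3(✗part t2 [z])

2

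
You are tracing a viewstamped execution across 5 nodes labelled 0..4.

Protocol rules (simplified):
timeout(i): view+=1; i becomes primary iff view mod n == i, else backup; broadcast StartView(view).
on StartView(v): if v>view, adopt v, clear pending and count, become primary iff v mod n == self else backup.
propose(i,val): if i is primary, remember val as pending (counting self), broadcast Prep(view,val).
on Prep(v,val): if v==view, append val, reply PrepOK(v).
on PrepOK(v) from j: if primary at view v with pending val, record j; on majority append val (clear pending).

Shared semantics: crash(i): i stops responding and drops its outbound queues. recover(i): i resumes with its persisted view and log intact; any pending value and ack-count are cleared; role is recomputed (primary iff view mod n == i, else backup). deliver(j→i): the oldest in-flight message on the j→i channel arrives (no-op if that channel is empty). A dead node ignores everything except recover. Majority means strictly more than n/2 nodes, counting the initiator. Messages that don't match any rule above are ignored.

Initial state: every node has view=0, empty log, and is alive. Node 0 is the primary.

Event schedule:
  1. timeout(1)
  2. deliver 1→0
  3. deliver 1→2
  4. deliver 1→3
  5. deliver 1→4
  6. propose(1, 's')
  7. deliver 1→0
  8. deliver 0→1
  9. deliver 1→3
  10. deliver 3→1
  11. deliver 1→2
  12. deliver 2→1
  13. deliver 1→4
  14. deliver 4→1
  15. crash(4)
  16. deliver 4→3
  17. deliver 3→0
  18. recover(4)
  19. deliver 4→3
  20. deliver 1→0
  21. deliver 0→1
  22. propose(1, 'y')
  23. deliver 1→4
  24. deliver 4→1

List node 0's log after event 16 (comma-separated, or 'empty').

s

after 1 — timeout(1): n1:prim/v1/[-]
after 2 — deliver 1→0: n0:back/v1/[-]
after 3 — deliver 1→2: n2:back/v1/[-]
after 4 — deliver 1→3: n3:back/v1/[-]
after 5 — deliver 1→4: n4:back/v1/[-]
after 6 — propose(1,'s'): ·
after 7 — deliver 1→0: n0:back/v1/[s]
after 8 — deliver 0→1: ·
after 9 — deliver 1→3: n3:back/v1/[s]
after 10 — deliver 3→1: n1:prim/v1/[s]
after 11 — deliver 1→2: n2:back/v1/[s]
after 12 — deliver 2→1: ·
after 13 — deliver 1→4: n4:back/v1/[s]
after 14 — deliver 4→1: ·
after 15 — crash(4): n4:✗back/v1/[s]
after 16 — deliver 4→3: ·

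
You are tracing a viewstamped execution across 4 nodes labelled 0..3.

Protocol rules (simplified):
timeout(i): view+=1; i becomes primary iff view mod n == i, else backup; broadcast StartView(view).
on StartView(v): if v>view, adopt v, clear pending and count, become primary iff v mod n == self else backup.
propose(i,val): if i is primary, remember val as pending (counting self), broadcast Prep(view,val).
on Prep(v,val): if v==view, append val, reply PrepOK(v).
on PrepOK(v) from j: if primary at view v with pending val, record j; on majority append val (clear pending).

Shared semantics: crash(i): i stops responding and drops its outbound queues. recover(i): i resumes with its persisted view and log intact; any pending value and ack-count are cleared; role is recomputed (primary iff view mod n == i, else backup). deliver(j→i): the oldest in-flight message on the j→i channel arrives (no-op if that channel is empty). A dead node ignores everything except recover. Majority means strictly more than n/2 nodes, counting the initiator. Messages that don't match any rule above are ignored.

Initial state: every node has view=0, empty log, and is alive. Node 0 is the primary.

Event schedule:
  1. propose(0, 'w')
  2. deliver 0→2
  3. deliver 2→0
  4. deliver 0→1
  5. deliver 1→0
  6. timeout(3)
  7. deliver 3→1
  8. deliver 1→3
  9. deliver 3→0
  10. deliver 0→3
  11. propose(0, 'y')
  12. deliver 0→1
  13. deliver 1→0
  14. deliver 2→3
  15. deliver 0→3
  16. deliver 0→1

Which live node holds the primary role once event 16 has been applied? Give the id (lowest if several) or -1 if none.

1

[1] propose(0,'w') → ∅
[2] deliver 0→2 → N2(back v0 [w])
[3] deliver 2→0 → ∅
[4] deliver 0→1 → N1(back v0 [w])
[5] deliver 1→0 → N0(prim v0 [w])
[6] timeout(3) → N3(back v1 [-])
[7] deliver 3→1 → N1(prim v1 [w])
[8] deliver 1→3 → ∅
[9] deliver 3→0 → N0(back v1 [w])
[10] deliver 0→3 → ∅
[11] propose(0,'y') → ∅
[12] deliver 0→1 → ∅
[13] deliver 1→0 → ∅
[14] deliver 2→3 → ∅
[15] deliver 0→3 → ∅
[16] deliver 0→1 → ∅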